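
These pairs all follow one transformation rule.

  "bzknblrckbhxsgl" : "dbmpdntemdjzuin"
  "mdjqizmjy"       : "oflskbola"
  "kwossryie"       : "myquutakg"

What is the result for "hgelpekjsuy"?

The transformation: shift every letter 2 places forward in the alphabet (wrapping around).
Doing the same to "hgelpekjsuy": "jignrgmluwa".

jignrgmluwa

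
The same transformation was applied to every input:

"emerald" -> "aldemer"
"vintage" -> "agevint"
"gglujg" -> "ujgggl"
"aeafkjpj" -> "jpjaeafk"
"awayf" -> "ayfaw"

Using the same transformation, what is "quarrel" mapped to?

relquar

Rule — move the last 3 characters to the front (rotate right by 3).
"quarrel" → "relquar".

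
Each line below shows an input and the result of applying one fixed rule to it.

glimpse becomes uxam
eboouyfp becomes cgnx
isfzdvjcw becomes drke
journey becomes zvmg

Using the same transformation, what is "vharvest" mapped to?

dmab

Each output is the input with this applied: shift every letter 8 places forward in the alphabet (wrapping around), then keep only the last 4 characters.
Working it through for "vharvest": intermediate "dpizdmab", final "dmab".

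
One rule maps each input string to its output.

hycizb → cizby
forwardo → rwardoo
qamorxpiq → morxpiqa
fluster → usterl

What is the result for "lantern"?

nterna

The rule is to delete the first character, then move the first character to the end.
Applying both steps to "lantern": "antern", then "nterna".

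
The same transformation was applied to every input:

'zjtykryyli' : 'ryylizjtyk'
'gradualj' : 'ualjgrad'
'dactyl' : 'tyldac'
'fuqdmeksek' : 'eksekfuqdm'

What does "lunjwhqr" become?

Each output is the input with this applied: swap the front and back halves of the string.
Applying that to "lunjwhqr" gives "whqrlunj".

whqrlunj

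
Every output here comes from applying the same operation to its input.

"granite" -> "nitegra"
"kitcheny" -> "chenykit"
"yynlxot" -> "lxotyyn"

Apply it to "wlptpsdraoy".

The rule is to move the first 3 characters to the end (rotate left by 3).
For "wlptpsdraoy" the result is "tpsdraoywlp".

tpsdraoywlp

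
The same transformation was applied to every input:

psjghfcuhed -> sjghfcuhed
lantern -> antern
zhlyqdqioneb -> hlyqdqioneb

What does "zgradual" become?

gradual

Rule — delete the first character.
For "zgradual" the result is "gradual".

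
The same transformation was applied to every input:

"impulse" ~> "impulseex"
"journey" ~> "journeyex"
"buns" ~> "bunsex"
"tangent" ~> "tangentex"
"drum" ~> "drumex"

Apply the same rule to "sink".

sinkex

Looking at the pairs, the operation is to append "ex".
For "sink" the result is "sinkex".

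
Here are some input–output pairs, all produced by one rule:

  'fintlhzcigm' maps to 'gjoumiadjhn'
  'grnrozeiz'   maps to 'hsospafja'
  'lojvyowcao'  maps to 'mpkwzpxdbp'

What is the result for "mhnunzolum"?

niovoapmvn

The transformation: shift every letter 1 place forward in the alphabet (wrapping around).
Applying that to "mhnunzolum" gives "niovoapmvn".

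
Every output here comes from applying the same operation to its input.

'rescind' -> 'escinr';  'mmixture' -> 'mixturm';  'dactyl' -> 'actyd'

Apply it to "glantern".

lanterg

Rule — delete the last character, then move the first character to the end.
For "glantern", step one produces "glanter"; step two turns that into "lanterg".
(Check on "dactyl": → "dacty" → "actyd" ✓)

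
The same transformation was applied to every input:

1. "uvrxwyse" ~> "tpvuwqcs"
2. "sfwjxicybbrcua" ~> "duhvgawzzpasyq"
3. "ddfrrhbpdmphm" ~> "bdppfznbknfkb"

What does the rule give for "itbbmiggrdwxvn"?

rzzkgeepbuvtlg

What's happening: shift every letter 2 places backward in the alphabet (wrapping around), then move the first character to the end.
On "itbbmiggrdwxvn": the first step gives "grzzkgeepbuvtl", and the second then gives "rzzkgeepbuvtlg".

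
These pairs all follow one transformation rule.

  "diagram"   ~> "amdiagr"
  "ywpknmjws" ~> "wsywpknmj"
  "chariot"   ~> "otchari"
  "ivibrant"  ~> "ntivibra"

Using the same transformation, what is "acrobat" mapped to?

atacrob

Rule — move the last 2 characters to the front (rotate right by 2).
Doing the same to "acrobat": "atacrob".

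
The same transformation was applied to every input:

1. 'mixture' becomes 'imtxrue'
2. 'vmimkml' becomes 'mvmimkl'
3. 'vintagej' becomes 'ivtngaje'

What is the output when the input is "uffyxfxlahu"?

The pattern: swap each adjacent pair of characters (1↔2, 3↔4, ...).
"uffyxfxlahu" → "fuyffxlxhau".

fuyffxlxhau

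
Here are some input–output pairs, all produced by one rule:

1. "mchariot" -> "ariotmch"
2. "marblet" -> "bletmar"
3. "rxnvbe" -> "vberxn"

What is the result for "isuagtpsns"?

agtpsnsisu

The pattern: move the first 3 characters to the end (rotate left by 3).
Doing the same to "isuagtpsns": "agtpsnsisu".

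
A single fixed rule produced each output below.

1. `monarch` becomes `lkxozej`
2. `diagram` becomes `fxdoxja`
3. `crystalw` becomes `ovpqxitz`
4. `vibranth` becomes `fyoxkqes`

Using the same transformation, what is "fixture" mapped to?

The rule is to shift every letter 3 places backward in the alphabet (wrapping around), then move the first character to the end.
For "fixture" the result is "fuqrobc".

fuqrobc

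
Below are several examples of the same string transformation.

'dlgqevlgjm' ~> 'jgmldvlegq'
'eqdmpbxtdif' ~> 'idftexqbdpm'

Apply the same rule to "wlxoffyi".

yfifwolx

What's happening: move the last 2 characters to the front (rotate right by 2), then take characters alternately from the front and the back (1st, last, 2nd, 2nd-last, ...).
Working it through for "wlxoffyi": intermediate "yiwlxoff", final "yfifwolx".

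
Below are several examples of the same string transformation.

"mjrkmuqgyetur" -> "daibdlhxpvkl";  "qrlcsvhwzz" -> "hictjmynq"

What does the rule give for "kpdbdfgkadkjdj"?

The transformation: shift every letter 9 places backward in the alphabet (wrapping around), then delete the last character.
"kpdbdfgkadkjdj" → "bgusuwxbrubaua" → "bgusuwxbrubau".

bgusuwxbrubau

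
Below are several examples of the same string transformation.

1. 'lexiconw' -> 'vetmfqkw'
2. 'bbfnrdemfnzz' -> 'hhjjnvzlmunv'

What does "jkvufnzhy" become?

pgrsdcnvh

The pattern: move the last 2 characters to the front (rotate right by 2), then shift every letter 8 places forward in the alphabet (wrapping around).
"jkvufnzhy" → "hyjkvufnz" → "pgrsdcnvh".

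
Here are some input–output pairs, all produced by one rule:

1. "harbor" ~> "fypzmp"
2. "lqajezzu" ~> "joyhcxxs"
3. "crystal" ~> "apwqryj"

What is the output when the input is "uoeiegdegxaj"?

The transformation: shift every letter 2 places backward in the alphabet (wrapping around).
On "uoeiegdegxaj" that produces "smcgcebcevyh".

smcgcebcevyh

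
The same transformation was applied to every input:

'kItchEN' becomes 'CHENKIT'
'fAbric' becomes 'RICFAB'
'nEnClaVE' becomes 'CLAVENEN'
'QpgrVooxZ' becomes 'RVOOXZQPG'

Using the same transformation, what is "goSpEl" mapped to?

Rule — move the first 3 characters to the end (rotate left by 3), then convert every letter to uppercase.
Applying both steps to "goSpEl": "pElgoS", then "PELGOS".

PELGOS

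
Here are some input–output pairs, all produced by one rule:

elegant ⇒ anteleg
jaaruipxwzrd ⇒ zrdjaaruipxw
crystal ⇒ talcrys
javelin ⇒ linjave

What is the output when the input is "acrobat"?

The rule is to move the last 3 characters to the front (rotate right by 3).
"acrobat" → "batacro".

batacro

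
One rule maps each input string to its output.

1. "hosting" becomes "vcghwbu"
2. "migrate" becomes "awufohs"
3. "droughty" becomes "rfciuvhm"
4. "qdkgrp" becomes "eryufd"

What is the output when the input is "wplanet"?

kdzobsh

The pattern: shift every letter 12 places backward in the alphabet (wrapping around).
Doing the same to "wplanet": "kdzobsh".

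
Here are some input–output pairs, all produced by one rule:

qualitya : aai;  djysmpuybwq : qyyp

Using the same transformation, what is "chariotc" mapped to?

In each case the input is transformed by: take characters alternately from the front and the back (1st, last, 2nd, 2nd-last, ...), then keep one character in every 3, starting at position 2 (positions 2nd, 5th, 8th, ...).
Applying both steps to "chariotc": "cchtaori", then "cai".

cai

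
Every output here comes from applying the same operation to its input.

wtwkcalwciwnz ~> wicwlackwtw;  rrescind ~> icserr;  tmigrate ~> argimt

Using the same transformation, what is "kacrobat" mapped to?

The pattern: reverse the string, then delete the first 2 characters.
"kacrobat" → "taborcak" → "borcak".

borcak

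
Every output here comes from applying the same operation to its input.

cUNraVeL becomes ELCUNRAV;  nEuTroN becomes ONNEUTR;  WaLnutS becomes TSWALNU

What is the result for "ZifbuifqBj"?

BJZIFBUIFQ

Rule — move the last 2 characters to the front (rotate right by 2), then convert every letter to uppercase.
Applying both steps to "ZifbuifqBj": "BjZifbuifq", then "BJZIFBUIFQ".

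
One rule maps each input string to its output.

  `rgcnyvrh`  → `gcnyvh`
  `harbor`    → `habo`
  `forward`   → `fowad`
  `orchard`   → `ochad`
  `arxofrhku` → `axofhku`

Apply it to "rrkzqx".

Rule — remove every "r".
"rrkzqx" → "kzqx".

kzqx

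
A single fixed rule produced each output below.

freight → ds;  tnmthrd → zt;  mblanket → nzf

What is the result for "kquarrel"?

The rule is to keep one character in every 3, starting at position 2 (positions 2nd, 5th, 8th, ...), then shift every letter 12 places forward in the alphabet (wrapping around).
Working it through for "kquarrel": intermediate "qrl", final "cdx".
(Check on "mblanket": → "bnt" → "nzf" ✓)

cdx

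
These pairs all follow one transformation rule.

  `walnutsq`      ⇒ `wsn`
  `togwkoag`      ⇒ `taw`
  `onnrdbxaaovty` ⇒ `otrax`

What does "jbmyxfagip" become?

Each output is the input with this applied: take characters alternately from the front and the back (1st, last, 2nd, 2nd-last, ...), then keep one character in every 3, starting at position 1 (positions 1st, 4th, 7th, ...).
Starting from "jbmyxfagip": after the first operation, "jpbimgyaxf"; after the second, "jiyf".

jiyf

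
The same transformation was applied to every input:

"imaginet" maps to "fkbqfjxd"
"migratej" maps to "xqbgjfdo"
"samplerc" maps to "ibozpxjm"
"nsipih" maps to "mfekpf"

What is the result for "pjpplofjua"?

Each output is the input with this applied: swap the front and back halves of the string, then shift every letter 3 places backward in the alphabet (wrapping around).
On "pjpplofjua": the first step gives "ofjuapjppl", and the second then gives "lcgrxmgmmi".

lcgrxmgmmi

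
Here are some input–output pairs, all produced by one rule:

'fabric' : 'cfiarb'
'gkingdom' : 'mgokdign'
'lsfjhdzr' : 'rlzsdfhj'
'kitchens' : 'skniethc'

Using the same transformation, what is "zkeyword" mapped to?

What's happening: reverse the string, then take characters alternately from the front and the back (1st, last, 2nd, 2nd-last, ...).
On "zkeyword": the first step gives "drowyekz", and the second then gives "dzrkoewy".

dzrkoewy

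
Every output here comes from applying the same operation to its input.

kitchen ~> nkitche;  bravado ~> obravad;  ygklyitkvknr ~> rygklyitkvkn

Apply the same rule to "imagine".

eimagin

Looking at the pairs, the operation is to move the last character to the front.
Doing the same to "imagine": "eimagin".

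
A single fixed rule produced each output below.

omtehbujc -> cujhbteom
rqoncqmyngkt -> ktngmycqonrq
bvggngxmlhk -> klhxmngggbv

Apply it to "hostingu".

The pattern: swap each adjacent pair of characters (1↔2, 3↔4, ...), then reverse the string.
On "hostingu": the first step gives "ohtsniug", and the second then gives "guinstho".
(Check on "bvggngxmlhk": → "vbgggnmxhlk" → "klhxmngggbv" ✓)

guinstho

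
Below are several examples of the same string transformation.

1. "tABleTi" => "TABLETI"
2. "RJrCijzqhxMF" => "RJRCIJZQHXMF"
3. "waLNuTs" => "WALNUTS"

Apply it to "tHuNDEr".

THUNDER

The rule is to convert every letter to uppercase.
On "tHuNDEr" that produces "THUNDER".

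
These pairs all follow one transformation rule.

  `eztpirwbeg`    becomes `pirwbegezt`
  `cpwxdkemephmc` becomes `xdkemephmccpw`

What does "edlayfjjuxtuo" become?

ayfjjuxtuoedl

The transformation: move the first 3 characters to the end (rotate left by 3).
For "edlayfjjuxtuo" the result is "ayfjjuxtuoedl".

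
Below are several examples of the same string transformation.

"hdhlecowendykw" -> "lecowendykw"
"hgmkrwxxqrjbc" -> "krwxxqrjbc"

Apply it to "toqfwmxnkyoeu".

fwmxnkyoeu

The pattern: delete the first 3 characters.
Applying that to "toqfwmxnkyoeu" gives "fwmxnkyoeu".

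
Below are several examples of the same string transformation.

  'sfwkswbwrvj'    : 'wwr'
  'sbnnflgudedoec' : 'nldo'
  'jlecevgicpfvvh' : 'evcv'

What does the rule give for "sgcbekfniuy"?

The transformation: keep one character in every 3, starting at position 3 (positions 3rd, 6th, 9th, ...).
Doing the same to "sgcbekfniuy": "cki".

cki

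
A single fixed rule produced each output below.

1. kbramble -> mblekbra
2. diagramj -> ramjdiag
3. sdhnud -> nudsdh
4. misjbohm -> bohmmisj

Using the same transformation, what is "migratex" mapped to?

atexmigr

The rule is to swap the front and back halves of the string.
"migratex" → "atexmigr".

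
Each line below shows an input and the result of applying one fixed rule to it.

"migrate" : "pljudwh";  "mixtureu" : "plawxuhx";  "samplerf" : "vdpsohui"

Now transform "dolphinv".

grosklqy

The transformation: shift every letter 3 places forward in the alphabet (wrapping around).
For "dolphinv" the result is "grosklqy".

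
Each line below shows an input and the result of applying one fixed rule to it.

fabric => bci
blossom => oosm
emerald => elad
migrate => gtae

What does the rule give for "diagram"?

Each output is the input with this applied: swap each adjacent pair of characters (1↔2, 3↔4, ...), then delete the first 3 characters.
On "diagram": the first step gives "idgaarm", and the second then gives "aarm".

aarm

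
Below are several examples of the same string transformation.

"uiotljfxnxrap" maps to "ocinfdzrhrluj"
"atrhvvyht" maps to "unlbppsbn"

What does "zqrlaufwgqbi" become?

tklfuozqakvc

The pattern: shift every letter 6 places backward in the alphabet (wrapping around).
For "zqrlaufwgqbi" the result is "tklfuozqakvc".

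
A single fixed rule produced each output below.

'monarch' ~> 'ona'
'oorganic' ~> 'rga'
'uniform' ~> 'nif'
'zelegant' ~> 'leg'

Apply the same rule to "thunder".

What's happening: move the last 3 characters to the front (rotate right by 3), then keep only the last 3 characters.
For "thunder", step one produces "derthun"; step two turns that into "hun".

hun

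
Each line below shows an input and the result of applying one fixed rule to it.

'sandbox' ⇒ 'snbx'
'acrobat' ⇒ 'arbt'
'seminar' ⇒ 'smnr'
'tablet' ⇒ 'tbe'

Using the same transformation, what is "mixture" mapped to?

mxue

The rule is to keep every other character starting from the first (positions 1st, 3rd, 5th, ...).
For "mixture" the result is "mxue".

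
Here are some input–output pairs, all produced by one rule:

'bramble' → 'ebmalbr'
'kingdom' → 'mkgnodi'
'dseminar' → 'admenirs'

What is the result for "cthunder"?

The rule is to swap each adjacent pair of characters (1↔2, 3↔4, ...), then swap the first and last characters.
So "cthunder" becomes "ecuhdnrt".

ecuhdnrt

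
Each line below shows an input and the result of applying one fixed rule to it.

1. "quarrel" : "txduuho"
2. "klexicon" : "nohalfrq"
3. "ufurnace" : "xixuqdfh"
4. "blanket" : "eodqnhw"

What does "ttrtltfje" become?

The pattern: shift every letter 3 places forward in the alphabet (wrapping around).
For "ttrtltfje" the result is "wwuwowimh".

wwuwowimh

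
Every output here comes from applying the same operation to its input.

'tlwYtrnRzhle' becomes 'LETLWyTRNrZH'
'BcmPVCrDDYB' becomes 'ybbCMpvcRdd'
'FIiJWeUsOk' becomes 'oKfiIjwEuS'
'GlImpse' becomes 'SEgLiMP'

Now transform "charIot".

OTCHARi

What's happening: move the last 2 characters to the front (rotate right by 2), then flip the case of every letter.
Working it through for "charIot": intermediate "otcharI", final "OTCHARi".
(Check on "BcmPVCrDDYB": → "YBBcmPVCrDD" → "ybbCMpvcRdd" ✓)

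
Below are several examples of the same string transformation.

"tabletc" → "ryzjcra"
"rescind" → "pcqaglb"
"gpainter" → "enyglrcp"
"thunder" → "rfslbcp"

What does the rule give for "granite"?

Each output is the input with this applied: shift every letter 2 places backward in the alphabet (wrapping around).
"granite" → "epylgrc".

epylgrc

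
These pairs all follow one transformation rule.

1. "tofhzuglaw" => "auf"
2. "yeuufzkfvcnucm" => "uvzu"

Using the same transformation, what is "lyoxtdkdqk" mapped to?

qdo

In each case the input is transformed by: keep one character in every 3, starting at position 3 (positions 3rd, 6th, 9th, ...), then reverse the string.
Doing the same to "lyoxtdkdqk": "qdo".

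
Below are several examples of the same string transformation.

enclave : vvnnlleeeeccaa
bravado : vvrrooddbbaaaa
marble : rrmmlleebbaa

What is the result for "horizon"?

zzrroooonniihh

The pattern: double every character, then sort the characters into reverse alphabetical order.
For "horizon", step one produces "hhoorriizzoonn"; step two turns that into "zzrroooonniihh".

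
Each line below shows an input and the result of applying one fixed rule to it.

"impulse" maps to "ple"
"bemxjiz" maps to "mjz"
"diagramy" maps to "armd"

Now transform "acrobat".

The transformation: move the first character to the end, then keep every other character starting from the second (positions 2nd, 4th, 6th, ...).
Doing the same to "acrobat": "rbt".

rbt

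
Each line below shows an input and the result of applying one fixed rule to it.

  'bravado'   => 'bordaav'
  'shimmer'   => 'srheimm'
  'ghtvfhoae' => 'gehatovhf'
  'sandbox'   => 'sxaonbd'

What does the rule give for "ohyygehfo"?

oohfyhyeg

In each case the input is transformed by: take characters alternately from the front and the back (1st, last, 2nd, 2nd-last, ...).
On "ohyygehfo" that produces "oohfyhyeg".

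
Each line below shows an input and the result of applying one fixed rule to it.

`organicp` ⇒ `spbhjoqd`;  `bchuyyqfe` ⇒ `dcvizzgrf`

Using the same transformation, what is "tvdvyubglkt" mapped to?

Each output is the input with this applied: swap each adjacent pair of characters (1↔2, 3↔4, ...), then shift every letter 1 place forward in the alphabet (wrapping around).
Applying that to "tvdvyubglkt" gives "wuwevzhclmu".

wuwevzhclmu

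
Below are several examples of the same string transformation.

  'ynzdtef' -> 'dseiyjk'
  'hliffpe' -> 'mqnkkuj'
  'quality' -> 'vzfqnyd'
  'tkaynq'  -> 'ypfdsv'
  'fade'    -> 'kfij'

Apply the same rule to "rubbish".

wzggnxm

The pattern: shift every letter 5 places forward in the alphabet (wrapping around).
So "rubbish" becomes "wzggnxm".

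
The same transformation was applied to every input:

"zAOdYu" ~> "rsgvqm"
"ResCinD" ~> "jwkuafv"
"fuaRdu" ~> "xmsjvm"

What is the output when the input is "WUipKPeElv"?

omahchwwdn

Each output is the input with this applied: shift every letter 8 places backward in the alphabet (wrapping around), then convert every letter to lowercase.
"WUipKPeElv" → "OMahCHwWdn" → "omahchwwdn".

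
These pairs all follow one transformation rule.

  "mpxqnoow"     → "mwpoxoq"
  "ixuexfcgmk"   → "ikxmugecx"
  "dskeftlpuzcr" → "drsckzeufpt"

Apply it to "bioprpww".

The pattern: take characters alternately from the front and the back (1st, last, 2nd, 2nd-last, ...), then delete the last character.
Working it through for "bioprpww": intermediate "bwiwoppr", final "bwiwopp".

bwiwopp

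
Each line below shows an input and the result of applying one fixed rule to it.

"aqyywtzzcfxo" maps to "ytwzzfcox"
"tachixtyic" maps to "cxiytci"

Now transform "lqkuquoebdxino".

The rule is to swap each adjacent pair of characters (1↔2, 3↔4, ...), then delete the first 3 characters.
"lqkuquoebdxino" → "qlukuqeodbixon" → "kuqeodbixon".
(Check on "aqyywtzzcfxo": → "qayytwzzfcox" → "ytwzzfcox" ✓)

kuqeodbixon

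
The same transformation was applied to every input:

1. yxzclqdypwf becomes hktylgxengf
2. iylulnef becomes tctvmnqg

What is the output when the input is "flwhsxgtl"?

The pattern: move the first 2 characters to the end (rotate left by 2), then shift every letter 8 places forward in the alphabet (wrapping around).
Working it through for "flwhsxgtl": intermediate "whsxgtlfl", final "epafobtnt".
(Check on "yxzclqdypwf": → "zclqdypwfyx" → "hktylgxengf" ✓)

epafobtnt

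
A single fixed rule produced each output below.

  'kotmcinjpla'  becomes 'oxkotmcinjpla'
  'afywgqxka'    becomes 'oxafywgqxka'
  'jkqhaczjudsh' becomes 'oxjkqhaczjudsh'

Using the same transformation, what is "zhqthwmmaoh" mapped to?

oxzhqthwmmaoh

The pattern: prepend "ox".
On "zhqthwmmaoh" that produces "oxzhqthwmmaoh".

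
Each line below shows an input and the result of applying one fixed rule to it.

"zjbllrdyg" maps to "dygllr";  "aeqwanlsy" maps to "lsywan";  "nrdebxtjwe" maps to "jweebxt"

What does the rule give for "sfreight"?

The rule is to delete the first 3 characters, then move the last 3 characters to the front (rotate right by 3).
Working it through for "sfreight": intermediate "eight", final "ghtei".

ghtei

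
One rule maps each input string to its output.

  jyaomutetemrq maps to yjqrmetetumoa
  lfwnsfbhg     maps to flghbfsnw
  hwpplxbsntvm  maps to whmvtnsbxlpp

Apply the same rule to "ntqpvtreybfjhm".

Looking at the pairs, the operation is to move the first 2 characters to the end (rotate left by 2), then reverse the string.
Starting from "ntqpvtreybfjhm": after the first operation, "qpvtreybfjhmnt"; after the second, "tnmhjfbyertvpq".

tnmhjfbyertvpq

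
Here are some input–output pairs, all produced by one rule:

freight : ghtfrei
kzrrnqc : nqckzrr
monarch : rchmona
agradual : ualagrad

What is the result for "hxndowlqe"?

What's happening: move the last 3 characters to the front (rotate right by 3).
So "hxndowlqe" becomes "lqehxndow".

lqehxndow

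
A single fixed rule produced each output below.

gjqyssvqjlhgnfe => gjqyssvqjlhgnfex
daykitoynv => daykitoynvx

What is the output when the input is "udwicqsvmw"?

udwicqsvmwx

Rule — append "x".
For "udwicqsvmw" the result is "udwicqsvmwx".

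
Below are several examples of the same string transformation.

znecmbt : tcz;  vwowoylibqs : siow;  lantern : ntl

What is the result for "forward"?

dwf

What's happening: reverse the string, then keep one character in every 3, starting at position 1 (positions 1st, 4th, 7th, ...).
Applying both steps to "forward": "drawrof", then "dwf".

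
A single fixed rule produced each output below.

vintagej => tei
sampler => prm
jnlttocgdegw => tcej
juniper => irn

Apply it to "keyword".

wdy

Looking at the pairs, the operation is to move the first 3 characters to the end (rotate left by 3), then keep one character in every 3, starting at position 1 (positions 1st, 4th, 7th, ...).
Working it through for "keyword": intermediate "wordkey", final "wdy".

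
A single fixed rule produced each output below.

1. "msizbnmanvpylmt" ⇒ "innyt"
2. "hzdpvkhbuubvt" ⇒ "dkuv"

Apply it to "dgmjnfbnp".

Each output is the input with this applied: keep one character in every 3, starting at position 3 (positions 3rd, 6th, 9th, ...).
"dgmjnfbnp" → "mfp".

mfp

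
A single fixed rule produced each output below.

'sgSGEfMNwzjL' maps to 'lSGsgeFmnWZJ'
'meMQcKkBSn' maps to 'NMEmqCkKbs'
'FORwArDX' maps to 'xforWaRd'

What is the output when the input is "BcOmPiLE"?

ebCoMpIl

Looking at the pairs, the operation is to move the last character to the front, then flip the case of every letter.
For "BcOmPiLE", step one produces "EBcOmPiL"; step two turns that into "ebCoMpIl".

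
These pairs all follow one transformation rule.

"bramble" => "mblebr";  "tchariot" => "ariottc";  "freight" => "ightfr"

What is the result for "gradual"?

In each case the input is transformed by: move the first 3 characters to the end (rotate left by 3), then delete the last character.
"gradual" → "dualgr".

dualgr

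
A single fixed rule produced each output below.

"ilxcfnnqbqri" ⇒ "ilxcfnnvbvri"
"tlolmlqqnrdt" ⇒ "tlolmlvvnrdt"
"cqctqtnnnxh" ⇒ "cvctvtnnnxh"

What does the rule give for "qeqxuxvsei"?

The pattern: replace every "q" with "v".
Doing the same to "qeqxuxvsei": "vevxuxvsei".

vevxuxvsei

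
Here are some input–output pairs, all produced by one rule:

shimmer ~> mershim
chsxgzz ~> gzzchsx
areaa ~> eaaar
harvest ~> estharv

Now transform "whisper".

perwhis

Each output is the input with this applied: move the last 3 characters to the front (rotate right by 3).
So "whisper" becomes "perwhis".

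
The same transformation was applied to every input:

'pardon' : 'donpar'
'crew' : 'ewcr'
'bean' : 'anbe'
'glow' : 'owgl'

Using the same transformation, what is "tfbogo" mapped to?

The pattern: swap the front and back halves of the string.
On "tfbogo" that produces "ogotfb".

ogotfb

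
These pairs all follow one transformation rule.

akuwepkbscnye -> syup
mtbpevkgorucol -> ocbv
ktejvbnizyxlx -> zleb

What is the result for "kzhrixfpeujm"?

Looking at the pairs, the operation is to keep one character in every 3, starting at position 3 (positions 3rd, 6th, 9th, ...), then swap the front and back halves of the string.
Starting from "kzhrixfpeujm": after the first operation, "hxem"; after the second, "emhx".

emhx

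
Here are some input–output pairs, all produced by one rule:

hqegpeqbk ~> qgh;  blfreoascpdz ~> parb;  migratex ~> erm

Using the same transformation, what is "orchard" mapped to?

In each case the input is transformed by: keep one character in every 3, starting at position 1 (positions 1st, 4th, 7th, ...), then reverse the string.
On "orchard": the first step gives "ohd", and the second then gives "dho".

dho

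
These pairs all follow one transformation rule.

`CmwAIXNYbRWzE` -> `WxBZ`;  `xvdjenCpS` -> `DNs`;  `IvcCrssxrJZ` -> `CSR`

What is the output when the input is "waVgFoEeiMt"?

Rule — flip the case of every letter, then keep one character in every 3, starting at position 3 (positions 3rd, 6th, 9th, ...).
So "waVgFoEeiMt" becomes "vOI".

vOI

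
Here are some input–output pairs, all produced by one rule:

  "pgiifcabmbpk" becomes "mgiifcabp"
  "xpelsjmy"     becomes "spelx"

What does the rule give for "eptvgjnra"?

jptvge

The pattern: delete the last 3 characters, then swap the first and last characters.
For "eptvgjnra" the result is "jptvge".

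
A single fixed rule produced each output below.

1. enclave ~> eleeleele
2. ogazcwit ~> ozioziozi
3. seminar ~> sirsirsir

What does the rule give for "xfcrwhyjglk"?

xrylxrylxryl

The transformation: keep one character in every 3, starting at position 1 (positions 1st, 4th, 7th, ...), then write the whole string 3 times in a row.
"xfcrwhyjglk" → "xryl" → "xrylxrylxryl".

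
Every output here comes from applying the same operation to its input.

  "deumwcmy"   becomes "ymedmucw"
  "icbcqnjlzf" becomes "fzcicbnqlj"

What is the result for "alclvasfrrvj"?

jvlalcavfsrr

Looking at the pairs, the operation is to move the last 2 characters to the front (rotate right by 2), then swap each adjacent pair of characters (1↔2, 3↔4, ...).
Working it through for "alclvasfrrvj": intermediate "vjalclvasfrr", final "jvlalcavfsrr".
(Check on "icbcqnjlzf": → "zficbcqnjl" → "fzcicbnqlj" ✓)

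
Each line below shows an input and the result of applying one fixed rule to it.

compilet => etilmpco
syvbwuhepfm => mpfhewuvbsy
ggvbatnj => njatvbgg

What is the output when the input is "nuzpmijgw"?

In each case the input is transformed by: swap each adjacent pair of characters (1↔2, 3↔4, ...), then reverse the string.
"nuzpmijgw" → "wjgmizpnu".

wjgmizpnu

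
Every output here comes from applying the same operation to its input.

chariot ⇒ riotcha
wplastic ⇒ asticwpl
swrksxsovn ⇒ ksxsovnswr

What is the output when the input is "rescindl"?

The pattern: move the first 3 characters to the end (rotate left by 3).
"rescindl" → "cindlres".

cindlres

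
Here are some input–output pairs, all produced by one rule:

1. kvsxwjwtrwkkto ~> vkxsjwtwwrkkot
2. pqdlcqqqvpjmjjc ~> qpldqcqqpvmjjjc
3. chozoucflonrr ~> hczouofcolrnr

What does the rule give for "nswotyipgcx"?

snowytpicgx

The transformation: swap each adjacent pair of characters (1↔2, 3↔4, ...).
So "nswotyipgcx" becomes "snowytpicgx".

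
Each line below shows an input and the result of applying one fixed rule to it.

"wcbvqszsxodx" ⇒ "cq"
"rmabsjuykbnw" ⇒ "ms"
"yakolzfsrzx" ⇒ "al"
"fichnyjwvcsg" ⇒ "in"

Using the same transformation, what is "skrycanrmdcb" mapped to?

Looking at the pairs, the operation is to keep one character in every 3, starting at position 2 (positions 2nd, 5th, 8th, ...), then keep only the first 2 characters.
On "skrycanrmdcb" that produces "kc".

kc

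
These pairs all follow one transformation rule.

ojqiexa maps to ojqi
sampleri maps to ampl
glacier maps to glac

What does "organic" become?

orga

Rule — move the last 3 characters to the front (rotate right by 3), then keep only the last 4 characters.
For "organic", step one produces "nicorga"; step two turns that into "orga".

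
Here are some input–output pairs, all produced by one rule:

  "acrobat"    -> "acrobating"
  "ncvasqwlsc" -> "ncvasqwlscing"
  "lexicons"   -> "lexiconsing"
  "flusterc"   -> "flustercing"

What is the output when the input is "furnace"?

The transformation: append "ing".
"furnace" → "furnaceing".

furnaceing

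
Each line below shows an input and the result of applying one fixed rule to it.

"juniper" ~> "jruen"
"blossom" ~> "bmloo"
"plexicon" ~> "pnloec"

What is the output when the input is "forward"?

In each case the input is transformed by: take characters alternately from the front and the back (1st, last, 2nd, 2nd-last, ...), then delete the last 2 characters.
Doing the same to "forward": "fdorr".
(Check on "plexicon": → "pnloecxi" → "pnloec" ✓)

fdorr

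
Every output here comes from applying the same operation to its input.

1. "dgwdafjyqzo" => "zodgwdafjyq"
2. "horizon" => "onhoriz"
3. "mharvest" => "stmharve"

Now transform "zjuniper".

erzjunip

Rule — move the last 2 characters to the front (rotate right by 2).
On "zjuniper" that produces "erzjunip".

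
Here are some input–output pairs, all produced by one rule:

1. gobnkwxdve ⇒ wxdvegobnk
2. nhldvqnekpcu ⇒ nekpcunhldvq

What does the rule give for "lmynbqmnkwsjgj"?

nkwsjgjlmynbqm

The pattern: swap the front and back halves of the string.
"lmynbqmnkwsjgj" → "nkwsjgjlmynbqm".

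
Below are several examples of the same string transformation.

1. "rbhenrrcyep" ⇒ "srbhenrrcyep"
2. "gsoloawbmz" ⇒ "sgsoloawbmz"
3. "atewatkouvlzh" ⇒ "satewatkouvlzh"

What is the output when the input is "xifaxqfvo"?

Rule — prepend "s".
Doing the same to "xifaxqfvo": "sxifaxqfvo".

sxifaxqfvo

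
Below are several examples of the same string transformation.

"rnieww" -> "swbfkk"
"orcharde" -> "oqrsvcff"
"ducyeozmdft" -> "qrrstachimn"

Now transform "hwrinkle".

svwyzbfk

The transformation: sort the characters into alphabetical order, then shift every letter 12 places backward in the alphabet (wrapping around).
"hwrinkle" → "ehiklnrw" → "svwyzbfk".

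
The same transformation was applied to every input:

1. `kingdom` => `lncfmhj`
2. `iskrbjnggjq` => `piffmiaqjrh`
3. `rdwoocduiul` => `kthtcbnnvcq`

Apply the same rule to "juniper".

What's happening: reverse the string, then shift every letter 1 place backward in the alphabet (wrapping around).
On "juniper" that produces "qdohmti".

qdohmti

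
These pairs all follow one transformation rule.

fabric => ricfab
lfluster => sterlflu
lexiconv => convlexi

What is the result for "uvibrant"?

rantuvib

Each output is the input with this applied: swap the front and back halves of the string.
Applying that to "uvibrant" gives "rantuvib".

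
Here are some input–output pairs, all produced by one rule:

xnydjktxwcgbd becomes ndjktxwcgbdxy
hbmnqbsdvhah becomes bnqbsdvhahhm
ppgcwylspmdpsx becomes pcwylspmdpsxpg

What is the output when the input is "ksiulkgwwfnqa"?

Rule — move the first 2 characters to the end (rotate left by 2), then swap the first and last characters.
Starting from "ksiulkgwwfnqa": after the first operation, "iulkgwwfnqaks"; after the second, "sulkgwwfnqaki".

sulkgwwfnqaki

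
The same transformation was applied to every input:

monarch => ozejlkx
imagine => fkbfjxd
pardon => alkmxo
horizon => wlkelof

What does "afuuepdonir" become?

kfoxcrrbmal

The transformation: shift every letter 3 places backward in the alphabet (wrapping around), then move the last 3 characters to the front (rotate right by 3).
Applying both steps to "afuuepdonir": "xcrrbmalkfo", then "kfoxcrrbmal".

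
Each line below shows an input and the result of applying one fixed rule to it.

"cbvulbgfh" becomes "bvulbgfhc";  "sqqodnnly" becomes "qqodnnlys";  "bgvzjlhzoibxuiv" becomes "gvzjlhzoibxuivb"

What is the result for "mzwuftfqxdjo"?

Looking at the pairs, the operation is to move the first character to the end.
Doing the same to "mzwuftfqxdjo": "zwuftfqxdjom".

zwuftfqxdjom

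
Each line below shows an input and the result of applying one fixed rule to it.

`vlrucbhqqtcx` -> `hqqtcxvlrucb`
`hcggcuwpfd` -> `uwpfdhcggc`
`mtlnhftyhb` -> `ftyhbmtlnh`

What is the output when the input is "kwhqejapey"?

What's happening: swap the front and back halves of the string.
Applying that to "kwhqejapey" gives "japeykwhqe".

japeykwhqe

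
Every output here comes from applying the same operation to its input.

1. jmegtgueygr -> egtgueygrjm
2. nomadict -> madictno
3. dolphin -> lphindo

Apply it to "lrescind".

escindlr

Rule — move the first 2 characters to the end (rotate left by 2).
Doing the same to "lrescind": "escindlr".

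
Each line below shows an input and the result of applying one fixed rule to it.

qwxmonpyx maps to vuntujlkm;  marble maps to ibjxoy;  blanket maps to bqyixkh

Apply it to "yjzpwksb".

pyvgwmth

Rule — shift every letter 3 places backward in the alphabet (wrapping around), then move the last 2 characters to the front (rotate right by 2).
Working it through for "yjzpwksb": intermediate "vgwmthpy", final "pyvgwmth".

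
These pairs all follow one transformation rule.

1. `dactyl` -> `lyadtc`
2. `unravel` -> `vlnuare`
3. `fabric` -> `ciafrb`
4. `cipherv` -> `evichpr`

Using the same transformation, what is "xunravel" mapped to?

In each case the input is transformed by: swap each adjacent pair of characters (1↔2, 3↔4, ...), then move the last 2 characters to the front (rotate right by 2).
Working it through for "xunravel": intermediate "uxrnvale", final "leuxrnva".

leuxrnva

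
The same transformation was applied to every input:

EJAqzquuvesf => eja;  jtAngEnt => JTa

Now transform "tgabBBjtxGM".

TGA

The rule is to flip the case of every letter, then keep only the first 3 characters.
Applying both steps to "tgabBBjtxGM": "TGABbbJTXgm", then "TGA".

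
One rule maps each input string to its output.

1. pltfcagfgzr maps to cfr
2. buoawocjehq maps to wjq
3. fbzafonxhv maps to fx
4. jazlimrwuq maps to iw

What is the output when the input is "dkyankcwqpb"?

nwb

What's happening: delete the first 3 characters, then keep one character in every 3, starting at position 2 (positions 2nd, 5th, 8th, ...).
Starting from "dkyankcwqpb": after the first operation, "ankcwqpb"; after the second, "nwb".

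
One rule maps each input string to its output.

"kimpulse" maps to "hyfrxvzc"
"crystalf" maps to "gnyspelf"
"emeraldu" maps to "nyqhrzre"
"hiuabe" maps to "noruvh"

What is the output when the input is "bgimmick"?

zvpxotvz

The pattern: swap the front and back halves of the string, then shift every letter 13 places forward in the alphabet (wrapping around) — i.e. ROT13.
"bgimmick" → "mickbgim" → "zvpxotvz".
(Check on "kimpulse": → "ulsekimp" → "hyfrxvzc" ✓)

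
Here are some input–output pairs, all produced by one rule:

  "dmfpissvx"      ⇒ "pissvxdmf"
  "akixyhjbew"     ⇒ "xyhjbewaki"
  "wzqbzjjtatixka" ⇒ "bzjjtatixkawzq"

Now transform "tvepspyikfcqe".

pspyikfcqetve

In each case the input is transformed by: move the first 3 characters to the end (rotate left by 3).
Applying that to "tvepspyikfcqe" gives "pspyikfcqetve".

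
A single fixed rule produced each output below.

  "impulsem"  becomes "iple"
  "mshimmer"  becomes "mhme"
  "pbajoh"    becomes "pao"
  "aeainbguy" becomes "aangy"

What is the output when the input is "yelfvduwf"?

ylvuf

What's happening: keep every other character starting from the first (positions 1st, 3rd, 5th, ...).
Applying that to "yelfvduwf" gives "ylvuf".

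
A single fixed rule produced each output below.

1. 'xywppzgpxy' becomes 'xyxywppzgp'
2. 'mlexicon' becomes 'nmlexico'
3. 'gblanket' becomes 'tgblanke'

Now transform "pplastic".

Looking at the pairs, the operation is to swap the front and back halves of the string, then move the first 3 characters to the end (rotate left by 3).
Working it through for "pplastic": intermediate "sticppla", final "cpplasti".

cpplasti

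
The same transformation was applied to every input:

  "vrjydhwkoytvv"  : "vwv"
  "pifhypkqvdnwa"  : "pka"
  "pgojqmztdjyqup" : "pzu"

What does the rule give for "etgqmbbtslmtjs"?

What's happening: keep every other character starting from the first (positions 1st, 3rd, 5th, ...), then keep one character in every 3, starting at position 1 (positions 1st, 4th, 7th, ...).
On "etgqmbbtslmtjs" that produces "ebj".

ebj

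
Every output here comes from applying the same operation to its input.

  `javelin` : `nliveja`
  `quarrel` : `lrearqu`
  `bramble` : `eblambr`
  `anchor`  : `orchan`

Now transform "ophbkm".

kmhbop

Each output is the input with this applied: swap each adjacent pair of characters (1↔2, 3↔4, ...), then reverse the string.
On "ophbkm": the first step gives "pobhmk", and the second then gives "kmhbop".
(Check on "quarrel": → "uqraerl" → "lrearqu" ✓)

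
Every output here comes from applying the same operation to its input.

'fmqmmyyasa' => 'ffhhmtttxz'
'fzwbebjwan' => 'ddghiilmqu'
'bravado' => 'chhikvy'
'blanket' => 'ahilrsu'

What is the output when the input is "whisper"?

Each output is the input with this applied: shift every letter 7 places forward in the alphabet (wrapping around), then sort the characters into alphabetical order.
Working it through for "whisper": intermediate "dopzwly", final "dlopwyz".
(Check on "fzwbebjwan": → "mgdiliqdhu" → "ddghiilmqu" ✓)

dlopwyz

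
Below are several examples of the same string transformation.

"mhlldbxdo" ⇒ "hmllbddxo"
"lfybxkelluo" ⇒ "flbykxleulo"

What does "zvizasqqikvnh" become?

vzzisaqqkinvh

Each output is the input with this applied: swap each adjacent pair of characters (1↔2, 3↔4, ...).
Doing the same to "zvizasqqikvnh": "vzzisaqqkinvh".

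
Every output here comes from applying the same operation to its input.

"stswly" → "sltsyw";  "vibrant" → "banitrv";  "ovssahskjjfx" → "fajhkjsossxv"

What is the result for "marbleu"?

Looking at the pairs, the operation is to sort the characters into alphabetical order, then swap each adjacent pair of characters (1↔2, 3↔4, ...).
Starting from "marbleu": after the first operation, "abelmru"; after the second, "balermu".

balermu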